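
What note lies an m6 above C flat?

Abb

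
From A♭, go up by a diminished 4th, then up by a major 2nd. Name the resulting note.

Ebb

A diminished fourth up from Ab is Dbb (letter D, 4 semitones up).
A major second up from Dbb is Ebb (letter E, 2 semitones up).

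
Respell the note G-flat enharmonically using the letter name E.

Plain E sits 2 semitones below Gb, so on the letter E the same pitch needs a double sharp: E##.

E##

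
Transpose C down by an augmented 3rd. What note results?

Abb

C down a major third is Ab, so the target letter is A.
From C, an augmented third is 5 semitones down: Abb.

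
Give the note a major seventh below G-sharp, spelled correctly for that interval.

A

A seventh below G lands on the letter A.
A major seventh spans 11 semitones, so G# moves to pitch class 9. On the letter A that is A.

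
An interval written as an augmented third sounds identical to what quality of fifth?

An augmented third spans 5 semitones.
A fifth spanning 5 semitones is doubly diminished (the perfect fifth is 7).

doubly diminished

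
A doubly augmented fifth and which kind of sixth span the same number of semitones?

A doubly augmented fifth spans 9 semitones.
A sixth spanning 9 semitones is major (the major sixth is 9).

major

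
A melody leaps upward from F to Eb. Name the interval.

The letter names run F→E, a span of 6 letter steps, so the interval is some kind of seventh.
F to Eb is 10 semitones. A major seventh is 11, so 10 makes it minor.

minor seventh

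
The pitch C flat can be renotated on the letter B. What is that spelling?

Plain B sits at the same pitch as Cb, so on the letter B the same pitch needs a natural: B.

B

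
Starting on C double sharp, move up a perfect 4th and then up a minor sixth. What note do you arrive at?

A perfect fourth up from C## is F## (letter F, 5 semitones up).
A minor sixth up from F## is D# (letter D, 8 semitones up).

D#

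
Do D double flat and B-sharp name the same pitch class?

Yes

Dbb is pitch class 0; B# is pitch class 0.
All spellings map to pitch class 0, so they are enharmonically equivalent.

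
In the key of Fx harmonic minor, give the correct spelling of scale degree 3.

The F## harmonic minor scale runs F## G## A# B# C## D# E##.
Degree 3 is A#.

A#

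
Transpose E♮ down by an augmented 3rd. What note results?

A third below E lands on the letter C.
An augmented third spans 5 semitones, so E moves to pitch class 11. On the letter C that is Cb.

Cb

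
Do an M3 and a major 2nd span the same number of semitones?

No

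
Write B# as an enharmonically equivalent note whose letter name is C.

B# is pitch class 0. The letter C alone is pitch class 0.
Pitch class 0 on C needs no accidental: C.

C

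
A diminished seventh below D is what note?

E#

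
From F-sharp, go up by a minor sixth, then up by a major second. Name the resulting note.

E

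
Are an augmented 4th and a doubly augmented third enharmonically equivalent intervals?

An augmented fourth spans 6 semitones; a doubly augmented third spans 6.
They are enharmonically equivalent.

Yes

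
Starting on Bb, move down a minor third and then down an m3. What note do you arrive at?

E

A minor third down from Bb is G (letter G, 3 semitones down).
A minor third down from G is E (letter E, 3 semitones down).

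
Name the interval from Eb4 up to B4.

augmented fifth

The letter names run E→B, a span of 4 letter steps, so the interval is some kind of fifth.
Eb to B is 8 semitones. A perfect fifth is 7, so 8 makes it augmented.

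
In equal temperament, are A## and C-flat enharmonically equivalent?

A## is pitch class 11; Cb is pitch class 11.
All spellings map to pitch class 11, so they are enharmonically equivalent.

Yes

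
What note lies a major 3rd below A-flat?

Fb

A third below A lands on the letter F.
A major third spans 4 semitones, so Ab moves to pitch class 4. On the letter F that is Fb.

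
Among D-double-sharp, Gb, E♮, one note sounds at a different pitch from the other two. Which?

In 12-tone equal temperament, enharmonic equivalents share a pitch class. D## is pitch class 4; Gb is pitch class 6; E is pitch class 4.
D## and E share pitch class 4, while Gb is pitch class 6.

Gb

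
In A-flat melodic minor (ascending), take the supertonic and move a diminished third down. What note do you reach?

G#

The supertonic of Ab melodic minor (ascending) is Bb.
A diminished third (2 semitones) below Bb lands on the letter G, giving G#.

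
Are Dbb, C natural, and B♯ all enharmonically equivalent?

Dbb is pitch class 0; C is pitch class 0; B# is pitch class 0.
All spellings map to pitch class 0, so they are enharmonically equivalent.

Yes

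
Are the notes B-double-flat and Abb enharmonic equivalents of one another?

Bbb is pitch class 9; Abb is pitch class 7.
The pitch classes differ (9 vs. 7), so they are not enharmonic equivalents.

No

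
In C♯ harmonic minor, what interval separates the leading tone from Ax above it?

major seventh

The leading tone of C# harmonic minor is B#.
B# up to A##: letters B→A make it a seventh; 11 semitones makes it major.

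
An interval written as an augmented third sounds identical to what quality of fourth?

perfect

An augmented third spans 5 semitones.
A fourth spanning 5 semitones is perfect (the perfect fourth is 5).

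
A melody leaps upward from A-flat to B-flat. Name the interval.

Counting letters A–B gives a second.
Ab→Bb = 2 semitones, exactly the major second.

major second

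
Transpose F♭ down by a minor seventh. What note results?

F down a major seventh is Gb, so the target letter is G.
From Fb, a minor seventh is 10 semitones down: Gb.

Gb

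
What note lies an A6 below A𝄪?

A down a major sixth is C, so the target letter is C.
From A##, an augmented sixth is 10 semitones down: C#.

C#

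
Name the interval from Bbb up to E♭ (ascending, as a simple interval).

augmented fourth

The letter names run B→E, a span of 3 letter steps, so the interval is some kind of fourth.
Bbb to Eb is 6 semitones. A perfect fourth is 5, so 6 makes it augmented.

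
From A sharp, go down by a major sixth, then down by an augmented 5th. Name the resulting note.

A major sixth down from A# is C# (letter C, 9 semitones down).
An augmented fifth down from C# is F (letter F, 8 semitones down).

F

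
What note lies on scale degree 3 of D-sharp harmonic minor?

The D# harmonic minor scale runs D# E# F# G# A# B C##.
Degree 3 is F#.

F#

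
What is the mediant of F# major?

The F# major scale runs F# G# A# B C# D# E#.
Degree 3 is A#.

A#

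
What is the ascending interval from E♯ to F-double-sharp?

major second

Counting letters E–F gives a second.
E#→F## = 2 semitones, exactly the major second.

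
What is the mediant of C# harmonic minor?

Degree 3 takes the letter 2 steps above C, which is E.
In harmonic minor, degree 3 sits 3 semitones above the tonic. C# + 3 semitones is pitch class 4, spelled on E as E.

E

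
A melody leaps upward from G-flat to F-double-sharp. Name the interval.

Counting letters G–A–B–C–D–E–F gives a seventh.
Gb→F## = 13 semitones, 2 wider than the major seventh (11), so doubly augmented.

doubly augmented seventh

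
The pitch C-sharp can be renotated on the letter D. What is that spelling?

Db

C# is pitch class 1. The letter D alone is pitch class 2.
To reach pitch class 1 from D requires an offset of -1 semitone, i.e. flat: Db.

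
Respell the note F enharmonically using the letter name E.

Plain E sits 1 semitone below F, so on the letter E the same pitch needs a sharp: E#.

E#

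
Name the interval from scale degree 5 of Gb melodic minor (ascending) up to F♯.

augmented third

Scale degree 5 of Gb melodic minor (ascending) is Db.
Db up to F#: letters D→F make it a third; 5 semitones makes it augmented.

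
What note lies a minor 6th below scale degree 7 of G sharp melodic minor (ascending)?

A##

Scale degree 7 of G# melodic minor (ascending) is F##.
A minor sixth (8 semitones) below F## lands on the letter A, giving A##.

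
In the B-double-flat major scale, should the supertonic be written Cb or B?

Cb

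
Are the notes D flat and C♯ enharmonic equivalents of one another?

Yes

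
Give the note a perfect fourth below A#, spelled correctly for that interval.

A fourth below A lands on the letter E.
A perfect fourth spans 5 semitones, so A# moves to pitch class 5. On the letter E that is E#.

E#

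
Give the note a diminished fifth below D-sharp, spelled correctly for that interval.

D down a perfect fifth is G, so the target letter is G.
From D#, a diminished fifth is 6 semitones down: G##.

G##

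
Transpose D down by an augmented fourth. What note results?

D down a perfect fourth is A, so the target letter is A.
From D, an augmented fourth is 6 semitones down: Ab.

Ab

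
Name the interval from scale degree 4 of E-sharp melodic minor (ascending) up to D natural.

diminished fourth

Scale degree 4 of E# melodic minor (ascending) is A#.
A# up to D: letters A→D make it a fourth; 4 semitones makes it diminished.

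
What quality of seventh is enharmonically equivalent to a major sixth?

diminished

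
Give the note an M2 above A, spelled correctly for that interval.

B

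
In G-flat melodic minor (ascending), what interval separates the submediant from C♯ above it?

augmented sixth

The submediant of Gb melodic minor (ascending) is Eb.
Eb up to C#: letters E→C make it a sixth; 10 semitones makes it augmented.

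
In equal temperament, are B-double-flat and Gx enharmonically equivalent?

Yes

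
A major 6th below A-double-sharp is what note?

A down a major sixth is C, so the target letter is C.
From A##, a major sixth is 9 semitones down: C##.

C##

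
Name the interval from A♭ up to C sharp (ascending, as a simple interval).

augmented third

Counting letters A–B–C gives a third.
Ab→C# = 5 semitones, 1 wider than the major third (4), so augmented.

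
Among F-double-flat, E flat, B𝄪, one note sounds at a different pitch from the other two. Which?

B##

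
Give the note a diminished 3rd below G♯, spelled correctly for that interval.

E##

G down a major third is Eb, so the target letter is E.
From G#, a diminished third is 2 semitones down: E##.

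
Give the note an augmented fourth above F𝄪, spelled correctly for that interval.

A fourth above F lands on the letter B.
An augmented fourth spans 6 semitones, so F## moves to pitch class 1. On the letter B that is B##.

B##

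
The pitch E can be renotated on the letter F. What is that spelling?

Plain F sits 1 semitone above E, so on the letter F the same pitch needs a flat: Fb.

Fb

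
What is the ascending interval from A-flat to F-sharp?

augmented sixth

The letter names run A→F, a span of 5 letter steps, so the interval is some kind of sixth.
Ab to F# is 10 semitones. A major sixth is 9, so 10 makes it augmented.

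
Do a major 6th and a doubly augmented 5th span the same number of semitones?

Yes

A major sixth spans 9 semitones; a doubly augmented fifth spans 9.
They are enharmonically equivalent.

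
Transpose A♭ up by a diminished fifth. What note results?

Ebb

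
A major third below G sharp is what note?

G down a major third is Eb, so the target letter is E.
From G#, a major third is 4 semitones down: E.

E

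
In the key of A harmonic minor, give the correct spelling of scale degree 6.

F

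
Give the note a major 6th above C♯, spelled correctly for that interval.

A#

C up a major sixth is A, so the target letter is A.
From C#, a major sixth is 9 semitones up: A#.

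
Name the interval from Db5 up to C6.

major seventh

Counting letters D–E–F–G–A–B–C gives a seventh.
Db→C = 11 semitones, exactly the major seventh.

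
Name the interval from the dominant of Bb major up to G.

major second

The dominant of Bb major is F.
F up to G: letters F→G make it a second; 2 semitones makes it major.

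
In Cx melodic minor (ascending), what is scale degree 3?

Degree 3 takes the letter 2 steps above C, which is E.
In melodic minor (ascending), degree 3 sits 3 semitones above the tonic. C## + 3 semitones is pitch class 5, spelled on E as E#.

E#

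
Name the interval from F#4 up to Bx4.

doubly augmented fourth

The letter names run F→B, a span of 3 letter steps, so the interval is some kind of fourth.
F# to B## is 7 semitones. A perfect fourth is 5, so 7 makes it doubly augmented.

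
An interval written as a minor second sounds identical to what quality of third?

doubly diminished

A minor second spans 1 semitone.
A third spanning 1 semitone is doubly diminished (the major third is 4).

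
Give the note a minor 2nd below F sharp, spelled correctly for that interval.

F down a major second is Eb, so the target letter is E.
From F#, a minor second is 1 semitone down: E#.

E#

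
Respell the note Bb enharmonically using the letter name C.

Cbb

Plain C sits 2 semitones above Bb, so on the letter C the same pitch needs a double flat: Cbb.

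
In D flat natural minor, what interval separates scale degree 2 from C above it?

Scale degree 2 of Db natural minor is Eb.
Eb up to C: letters E→C make it a sixth; 9 semitones makes it major.

major sixth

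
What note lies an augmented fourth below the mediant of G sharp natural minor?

The mediant of G# natural minor is B.
An augmented fourth (6 semitones) below B lands on the letter F, giving F.

F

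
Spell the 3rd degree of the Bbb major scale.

Db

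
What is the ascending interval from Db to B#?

Counting letters D–E–F–G–A–B gives a sixth.
Db→B# = 11 semitones, 2 wider than the major sixth (9), so doubly augmented.

doubly augmented sixth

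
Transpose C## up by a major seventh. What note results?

C up a major seventh is B, so the target letter is B.
From C##, a major seventh is 11 semitones up: B##.

B##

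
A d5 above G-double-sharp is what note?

D#

G up a perfect fifth is D, so the target letter is D.
From G##, a diminished fifth is 6 semitones up: D#.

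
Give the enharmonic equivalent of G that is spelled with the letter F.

Plain F sits 2 semitones below G, so on the letter F the same pitch needs a double sharp: F##.

F##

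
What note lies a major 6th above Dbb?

Bbb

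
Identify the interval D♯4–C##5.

Counting letters D–E–F–G–A–B–C gives a seventh.
D#→C## = 11 semitones, exactly the major seventh.

major seventh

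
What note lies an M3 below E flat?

Cb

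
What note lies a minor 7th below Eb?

A seventh below E lands on the letter F.
A minor seventh spans 10 semitones, so Eb moves to pitch class 5. On the letter F that is F.

F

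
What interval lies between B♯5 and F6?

The letter names run B→F, a span of 4 letter steps, so the interval is some kind of fifth.
B# to F is 5 semitones. A perfect fifth is 7, so 5 makes it doubly diminished.

doubly diminished fifth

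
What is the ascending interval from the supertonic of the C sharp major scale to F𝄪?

major third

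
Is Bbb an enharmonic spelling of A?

Yes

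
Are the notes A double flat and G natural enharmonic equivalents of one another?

Yes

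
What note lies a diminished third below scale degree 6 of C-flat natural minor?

Scale degree 6 of Cb natural minor is Abb.
A diminished third (2 semitones) below Abb lands on the letter F, giving F.

F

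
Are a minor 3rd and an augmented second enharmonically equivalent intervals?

Yes

A minor third spans 3 semitones; an augmented second spans 3.
They are enharmonically equivalent.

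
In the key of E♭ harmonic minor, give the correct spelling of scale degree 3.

Gb

Degree 3 takes the letter 2 steps above E, which is G.
In harmonic minor, degree 3 sits 3 semitones above the tonic. Eb + 3 semitones is pitch class 6, spelled on G as Gb.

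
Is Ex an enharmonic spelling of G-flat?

Yes

E## is pitch class 6; Gb is pitch class 6.
All spellings map to pitch class 6, so they are enharmonically equivalent.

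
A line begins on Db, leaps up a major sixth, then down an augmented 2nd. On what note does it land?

A major sixth up from Db is Bb (letter B, 9 semitones up).
An augmented second down from Bb is Abb (letter A, 3 semitones down).

Abb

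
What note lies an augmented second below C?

Bbb

C down a major second is Bb, so the target letter is B.
From C, an augmented second is 3 semitones down: Bbb.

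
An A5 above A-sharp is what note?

E##

A fifth above A lands on the letter E.
An augmented fifth spans 8 semitones, so A# moves to pitch class 6. On the letter E that is E##.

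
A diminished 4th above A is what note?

A fourth above A lands on the letter D.
A diminished fourth spans 4 semitones, so A moves to pitch class 1. On the letter D that is Db.

Db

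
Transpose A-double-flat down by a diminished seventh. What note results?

Bb

A seventh below A lands on the letter B.
A diminished seventh spans 9 semitones, so Abb moves to pitch class 10. On the letter B that is Bb.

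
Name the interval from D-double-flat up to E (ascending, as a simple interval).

doubly augmented second

The letter names run D→E, a span of 1 letter step, so the interval is some kind of second.
Dbb to E is 4 semitones. A major second is 2, so 4 makes it doubly augmented.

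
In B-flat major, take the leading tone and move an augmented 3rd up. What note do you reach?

The leading tone of Bb major is A.
An augmented third (5 semitones) above A lands on the letter C, giving C##.

C##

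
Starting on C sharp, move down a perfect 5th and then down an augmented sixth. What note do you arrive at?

Ab

A perfect fifth down from C# is F# (letter F, 7 semitones down).
An augmented sixth down from F# is Ab (letter A, 10 semitones down).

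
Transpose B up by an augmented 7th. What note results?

A seventh above B lands on the letter A.
An augmented seventh spans 12 semitones, so B moves to pitch class 11. On the letter A that is A##.

A##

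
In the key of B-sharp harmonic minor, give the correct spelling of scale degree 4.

E#

The B# harmonic minor scale runs B# C## D# E# F## G# A##.
Degree 4 is E#.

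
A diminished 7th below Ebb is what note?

F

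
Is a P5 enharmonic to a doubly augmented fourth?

A perfect fifth spans 7 semitones; a doubly augmented fourth spans 7.
They are enharmonically equivalent.

Yes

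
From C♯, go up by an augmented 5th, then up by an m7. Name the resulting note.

An augmented fifth up from C# is G## (letter G, 8 semitones up).
A minor seventh up from G## is F## (letter F, 10 semitones up).

F##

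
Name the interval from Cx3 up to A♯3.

minor sixth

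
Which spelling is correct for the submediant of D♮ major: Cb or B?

Each scale degree takes a distinct letter name. Degree 6 of a scale on D must use the letter B.
B and Cb are enharmonically the same pitch, but only B uses the letter B, so it is the correct spelling here.

B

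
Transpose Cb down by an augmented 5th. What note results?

Fbb

A fifth below C lands on the letter F.
An augmented fifth spans 8 semitones, so Cb moves to pitch class 3. On the letter F that is Fbb.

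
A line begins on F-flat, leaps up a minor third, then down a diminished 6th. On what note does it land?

A minor third up from Fb is Abb (letter A, 3 semitones up).
A diminished sixth down from Abb is C (letter C, 7 semitones down).

C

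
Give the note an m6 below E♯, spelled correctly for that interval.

G##

A sixth below E lands on the letter G.
A minor sixth spans 8 semitones, so E# moves to pitch class 9. On the letter G that is G##.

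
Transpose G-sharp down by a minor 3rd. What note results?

G down a major third is Eb, so the target letter is E.
From G#, a minor third is 3 semitones down: E#.

E#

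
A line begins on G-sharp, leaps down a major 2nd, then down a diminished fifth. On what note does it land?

B#

A major second down from G# is F# (letter F, 2 semitones down).
A diminished fifth down from F# is B# (letter B, 6 semitones down).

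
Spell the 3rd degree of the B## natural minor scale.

D##

Degree 3 takes the letter 2 steps above B, which is D.
In natural minor, degree 3 sits 3 semitones above the tonic. B## + 3 semitones is pitch class 4, spelled on D as D##.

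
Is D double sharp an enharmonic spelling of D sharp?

No

Two spellings are enharmonically equivalent only if they share a pitch class.
Here D## → 4, D# → 3; 3 ≠ 4, so they are not.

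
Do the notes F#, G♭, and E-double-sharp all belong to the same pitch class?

Yes

F# is pitch class 6; Gb is pitch class 6; E## is pitch class 6.
All spellings map to pitch class 6, so they are enharmonically equivalent.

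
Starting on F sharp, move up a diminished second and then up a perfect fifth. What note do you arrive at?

Db

A diminished second up from F# is Gb (letter G, 0 semitones up).
A perfect fifth up from Gb is Db (letter D, 7 semitones up).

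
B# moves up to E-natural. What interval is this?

diminished fourth

Counting letters B–C–D–E gives a fourth.
B#→E = 4 semitones, 1 narrower than the perfect fourth (5), so diminished.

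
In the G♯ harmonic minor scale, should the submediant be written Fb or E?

E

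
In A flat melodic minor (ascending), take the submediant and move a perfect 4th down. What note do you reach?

The submediant of Ab melodic minor (ascending) is F.
A perfect fourth (5 semitones) below F lands on the letter C, giving C.

C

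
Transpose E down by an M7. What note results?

E down a major seventh is F, so the target letter is F.
From E, a major seventh is 11 semitones down: F.

F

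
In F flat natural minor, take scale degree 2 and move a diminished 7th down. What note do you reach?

Scale degree 2 of Fb natural minor is Gb.
A diminished seventh (9 semitones) below Gb lands on the letter A, giving A.

A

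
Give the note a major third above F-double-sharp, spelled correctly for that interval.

A##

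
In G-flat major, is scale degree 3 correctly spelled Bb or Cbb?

Each scale degree takes a distinct letter name. Degree 3 of a scale on G must use the letter B.
Bb and Cbb are enharmonically the same pitch, but only Bb uses the letter B, so it is the correct spelling here.

Bb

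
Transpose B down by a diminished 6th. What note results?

D##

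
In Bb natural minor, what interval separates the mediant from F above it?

major third

The mediant of Bb natural minor is Db.
Db up to F: letters D→F make it a third; 4 semitones makes it major.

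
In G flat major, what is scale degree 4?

Cb

Degree 4 takes the letter 3 steps above G, which is C.
In major, degree 4 sits 5 semitones above the tonic. Gb + 5 semitones is pitch class 11, spelled on C as Cb.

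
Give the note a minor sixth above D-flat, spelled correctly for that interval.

D up a major sixth is B, so the target letter is B.
From Db, a minor sixth is 8 semitones up: Bbb.

Bbb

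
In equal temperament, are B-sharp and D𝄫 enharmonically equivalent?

Yes

B# is pitch class 0; Dbb is pitch class 0.
All spellings map to pitch class 0, so they are enharmonically equivalent.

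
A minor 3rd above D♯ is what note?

F#

A third above D lands on the letter F.
A minor third spans 3 semitones, so D# moves to pitch class 6. On the letter F that is F#.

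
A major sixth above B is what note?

B up a major sixth is G#, so the target letter is G.
From B, a major sixth is 9 semitones up: G#.

G#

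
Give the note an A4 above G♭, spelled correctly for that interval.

A fourth above G lands on the letter C.
An augmented fourth spans 6 semitones, so Gb moves to pitch class 0. On the letter C that is C.

C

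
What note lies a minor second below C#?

B#

C down a major second is Bb, so the target letter is B.
From C#, a minor second is 1 semitone down: B#.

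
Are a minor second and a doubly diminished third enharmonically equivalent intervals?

A minor second spans 1 semitone; a doubly diminished third spans 1.
They are enharmonically equivalent.

Yes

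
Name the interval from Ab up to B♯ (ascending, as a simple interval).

Counting letters A–B gives a second.
Ab→B# = 4 semitones, 2 wider than the major second (2), so doubly augmented.

doubly augmented second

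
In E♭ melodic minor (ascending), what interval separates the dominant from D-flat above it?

The dominant of Eb melodic minor (ascending) is Bb.
Bb up to Db: letters B→D make it a third; 3 semitones makes it minor.

minor third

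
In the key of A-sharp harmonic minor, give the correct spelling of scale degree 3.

Degree 3 takes the letter 2 steps above A, which is C.
In harmonic minor, degree 3 sits 3 semitones above the tonic. A# + 3 semitones is pitch class 1, spelled on C as C#.

C#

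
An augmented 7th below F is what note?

Gbb

A seventh below F lands on the letter G.
An augmented seventh spans 12 semitones, so F moves to pitch class 5. On the letter G that is Gbb.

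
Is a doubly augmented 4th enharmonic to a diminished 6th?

A doubly augmented fourth spans 7 semitones; a diminished sixth spans 7.
They are enharmonically equivalent.

Yes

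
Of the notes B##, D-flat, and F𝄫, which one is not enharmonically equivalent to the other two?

In 12-tone equal temperament, enharmonic equivalents share a pitch class. B## is pitch class 1; Db is pitch class 1; Fbb is pitch class 3.
B## and Db share pitch class 1, while Fbb is pitch class 3.

Fbb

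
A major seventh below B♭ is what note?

Cb

A seventh below B lands on the letter C.
A major seventh spans 11 semitones, so Bb moves to pitch class 11. On the letter C that is Cb.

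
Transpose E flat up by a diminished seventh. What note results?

Dbb

A seventh above E lands on the letter D.
A diminished seventh spans 9 semitones, so Eb moves to pitch class 0. On the letter D that is Dbb.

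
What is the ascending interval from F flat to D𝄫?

minor sixth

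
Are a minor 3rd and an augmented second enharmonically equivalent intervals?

Yes

A minor third spans 3 semitones; an augmented second spans 3.
They are enharmonically equivalent.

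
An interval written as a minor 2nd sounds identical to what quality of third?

A minor second spans 1 semitone.
A third spanning 1 semitone is doubly diminished (the major third is 4).

doubly diminished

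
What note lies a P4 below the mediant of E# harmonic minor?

D#

The mediant of E# harmonic minor is G#.
A perfect fourth (5 semitones) below G# lands on the letter D, giving D#.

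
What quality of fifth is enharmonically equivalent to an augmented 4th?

An augmented fourth spans 6 semitones.
A fifth spanning 6 semitones is diminished (the perfect fifth is 7).

diminished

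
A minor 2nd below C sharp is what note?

B#

C down a major second is Bb, so the target letter is B.
From C#, a minor second is 1 semitone down: B#.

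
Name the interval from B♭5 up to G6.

major sixth

The letter names run B→G, a span of 5 letter steps, so the interval is some kind of sixth.
Bb to G is 9 semitones. A major sixth is 9, so 9 makes it major.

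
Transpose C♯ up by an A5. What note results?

C up a perfect fifth is G, so the target letter is G.
From C#, an augmented fifth is 8 semitones up: G##.

G##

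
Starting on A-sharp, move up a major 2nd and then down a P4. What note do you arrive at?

A major second up from A# is B# (letter B, 2 semitones up).
A perfect fourth down from B# is F## (letter F, 5 semitones down).

F##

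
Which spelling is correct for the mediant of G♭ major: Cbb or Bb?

Each scale degree takes a distinct letter name. Degree 3 of a scale on G must use the letter B.
Bb and Cbb are enharmonically the same pitch, but only Bb uses the letter B, so it is the correct spelling here.

Bb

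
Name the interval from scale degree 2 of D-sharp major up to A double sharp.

Scale degree 2 of D# major is E#.
E# up to A##: letters E→A make it a fourth; 6 semitones makes it augmented.

augmented fourth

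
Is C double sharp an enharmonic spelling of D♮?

C## = pitch class 2 and D = pitch class 2 — the same pitch class, so they are enharmonic equivalents.

Yes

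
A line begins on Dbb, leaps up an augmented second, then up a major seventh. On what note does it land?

An augmented second up from Dbb is Eb (letter E, 3 semitones up).
A major seventh up from Eb is D (letter D, 11 semitones up).

D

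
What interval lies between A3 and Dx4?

doubly augmented fourth

Counting letters A–B–C–D gives a fourth.
A→D## = 7 semitones, 2 wider than the perfect fourth (5), so doubly augmented.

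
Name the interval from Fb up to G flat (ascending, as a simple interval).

major second

Counting letters F–G gives a second.
Fb→Gb = 2 semitones, exactly the major second.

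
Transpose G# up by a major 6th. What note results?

A sixth above G lands on the letter E.
A major sixth spans 9 semitones, so G# moves to pitch class 5. On the letter E that is E#.

E#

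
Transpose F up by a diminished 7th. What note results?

A seventh above F lands on the letter E.
A diminished seventh spans 9 semitones, so F moves to pitch class 2. On the letter E that is Ebb.

Ebb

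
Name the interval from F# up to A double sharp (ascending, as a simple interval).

The letter names run F→A, a span of 2 letter steps, so the interval is some kind of third.
F# to A## is 5 semitones. A major third is 4, so 5 makes it augmented.

augmented third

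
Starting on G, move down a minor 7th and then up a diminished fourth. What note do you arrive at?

A minor seventh down from G is A (letter A, 10 semitones down).
A diminished fourth up from A is Db (letter D, 4 semitones up).

Db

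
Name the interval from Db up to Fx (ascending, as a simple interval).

doubly augmented third

The letter names run D→F, a span of 2 letter steps, so the interval is some kind of third.
Db to F## is 6 semitones. A major third is 4, so 6 makes it doubly augmented.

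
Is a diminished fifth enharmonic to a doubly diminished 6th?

A diminished fifth spans 6 semitones; a doubly diminished sixth spans 6.
They are enharmonically equivalent.

Yes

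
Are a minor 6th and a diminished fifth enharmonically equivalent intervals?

No

A minor sixth spans 8 semitones; a diminished fifth spans 6.
The spans differ, so they are not enharmonic equivalents.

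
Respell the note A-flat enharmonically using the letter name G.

G#

Plain G sits 1 semitone below Ab, so on the letter G the same pitch needs a sharp: G#.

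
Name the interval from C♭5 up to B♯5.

doubly augmented seventh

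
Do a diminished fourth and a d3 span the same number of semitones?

No

A diminished fourth spans 4 semitones; a diminished third spans 2.
The spans differ, so they are not enharmonic equivalents.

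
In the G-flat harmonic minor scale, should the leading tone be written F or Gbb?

Each scale degree takes a distinct letter name. Degree 7 of a scale on G must use the letter F.
F and Gbb are enharmonically the same pitch, but only F uses the letter F, so it is the correct spelling here.

F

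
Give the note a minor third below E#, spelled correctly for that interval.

C##

E down a major third is C, so the target letter is C.
From E#, a minor third is 3 semitones down: C##.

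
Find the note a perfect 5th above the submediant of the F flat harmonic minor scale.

Abb

The submediant of Fb harmonic minor is Dbb.
A perfect fifth (7 semitones) above Dbb lands on the letter A, giving Abb.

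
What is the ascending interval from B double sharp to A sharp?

diminished seventh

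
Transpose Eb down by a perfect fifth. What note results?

A fifth below E lands on the letter A.
A perfect fifth spans 7 semitones, so Eb moves to pitch class 8. On the letter A that is Ab.

Ab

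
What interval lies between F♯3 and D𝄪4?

Counting letters F–G–A–B–C–D gives a sixth.
F#→D## = 10 semitones, 1 wider than the major sixth (9), so augmented.

augmented sixth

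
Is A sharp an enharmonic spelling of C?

No

Two spellings are enharmonically equivalent only if they share a pitch class.
Here A# → 10, C → 0; 0 ≠ 10, so they are not.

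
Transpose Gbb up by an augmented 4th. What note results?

Cb

G up a perfect fourth is C, so the target letter is C.
From Gbb, an augmented fourth is 6 semitones up: Cb.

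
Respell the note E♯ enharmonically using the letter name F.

Plain F sits at the same pitch as E#, so on the letter F the same pitch needs a natural: F.

F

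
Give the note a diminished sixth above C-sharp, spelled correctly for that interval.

Ab

C up a major sixth is A, so the target letter is A.
From C#, a diminished sixth is 7 semitones up: Ab.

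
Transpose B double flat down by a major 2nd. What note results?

A second below B lands on the letter A.
A major second spans 2 semitones, so Bbb moves to pitch class 7. On the letter A that is Abb.

Abb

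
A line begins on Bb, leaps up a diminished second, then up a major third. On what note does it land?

Ebb

A diminished second up from Bb is Cbb (letter C, 0 semitones up).
A major third up from Cbb is Ebb (letter E, 4 semitones up).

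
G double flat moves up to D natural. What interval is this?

The letter names run G→D, a span of 4 letter steps, so the interval is some kind of fifth.
Gbb to D is 9 semitones. A perfect fifth is 7, so 9 makes it doubly augmented.

doubly augmented fifth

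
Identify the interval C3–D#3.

augmented second

The letter names run C→D, a span of 1 letter step, so the interval is some kind of second.
C to D# is 3 semitones. A major second is 2, so 3 makes it augmented.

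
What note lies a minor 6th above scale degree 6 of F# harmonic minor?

Bb

Scale degree 6 of F# harmonic minor is D.
A minor sixth (8 semitones) above D lands on the letter B, giving Bb.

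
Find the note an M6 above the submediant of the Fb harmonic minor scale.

The submediant of Fb harmonic minor is Dbb.
A major sixth (9 semitones) above Dbb lands on the letter B, giving Bbb.

Bbb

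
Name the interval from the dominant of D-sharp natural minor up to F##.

The dominant of D# natural minor is A#.
A# up to F##: letters A→F make it a sixth; 9 semitones makes it major.

major sixth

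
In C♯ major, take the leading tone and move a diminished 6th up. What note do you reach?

G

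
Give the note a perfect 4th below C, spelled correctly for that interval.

G

A fourth below C lands on the letter G.
A perfect fourth spans 5 semitones, so C moves to pitch class 7. On the letter G that is G.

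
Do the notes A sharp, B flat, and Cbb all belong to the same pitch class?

Yes

A# = pitch class 10 and Bb = pitch class 10 and Cbb = pitch class 10 — the same pitch class, so they are enharmonic equivalents.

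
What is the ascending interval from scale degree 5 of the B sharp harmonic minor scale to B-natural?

Scale degree 5 of B# harmonic minor is F##.
F## up to B: letters F→B make it a fourth; 4 semitones makes it diminished.

diminished fourth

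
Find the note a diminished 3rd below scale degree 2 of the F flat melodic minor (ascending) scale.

Scale degree 2 of Fb melodic minor (ascending) is Gb.
A diminished third (2 semitones) below Gb lands on the letter E, giving E.

E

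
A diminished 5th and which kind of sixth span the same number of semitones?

doubly diminished

A diminished fifth spans 6 semitones.
A sixth spanning 6 semitones is doubly diminished (the major sixth is 9).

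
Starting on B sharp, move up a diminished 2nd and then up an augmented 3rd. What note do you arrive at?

E#

A diminished second up from B# is C (letter C, 0 semitones up).
An augmented third up from C is E# (letter E, 5 semitones up).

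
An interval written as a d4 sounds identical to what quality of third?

major

A diminished fourth spans 4 semitones.
A third spanning 4 semitones is major (the major third is 4).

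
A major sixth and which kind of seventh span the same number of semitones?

A major sixth spans 9 semitones.
A seventh spanning 9 semitones is diminished (the major seventh is 11).

diminished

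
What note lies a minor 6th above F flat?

A sixth above F lands on the letter D.
A minor sixth spans 8 semitones, so Fb moves to pitch class 0. On the letter D that is Dbb.

Dbb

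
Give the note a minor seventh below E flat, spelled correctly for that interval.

F

A seventh below E lands on the letter F.
A minor seventh spans 10 semitones, so Eb moves to pitch class 5. On the letter F that is F.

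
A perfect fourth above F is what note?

Bb

F up a perfect fourth is Bb, so the target letter is B.
From F, a perfect fourth is 5 semitones up: Bb.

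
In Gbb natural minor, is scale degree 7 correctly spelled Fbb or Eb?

Each scale degree takes a distinct letter name. Degree 7 of a scale on G must use the letter F.
Fbb and Eb are enharmonically the same pitch, but only Fbb uses the letter F, so it is the correct spelling here.

Fbb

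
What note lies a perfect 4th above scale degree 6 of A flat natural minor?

Bbb

Scale degree 6 of Ab natural minor is Fb.
A perfect fourth (5 semitones) above Fb lands on the letter B, giving Bbb.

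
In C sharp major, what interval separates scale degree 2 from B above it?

minor sixth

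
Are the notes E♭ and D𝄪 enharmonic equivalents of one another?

Two spellings are enharmonically equivalent only if they share a pitch class.
Here Eb → 3, D## → 4; 3 ≠ 4, so they are not.

No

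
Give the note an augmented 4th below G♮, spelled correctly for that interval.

A fourth below G lands on the letter D.
An augmented fourth spans 6 semitones, so G moves to pitch class 1. On the letter D that is Db.

Db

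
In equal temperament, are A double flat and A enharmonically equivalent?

Abb is pitch class 7; A is pitch class 9.
The pitch classes differ (7 vs. 9), so they are not enharmonic equivalents.

No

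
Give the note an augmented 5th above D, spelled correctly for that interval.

A#

D up a perfect fifth is A, so the target letter is A.
From D, an augmented fifth is 8 semitones up: A#.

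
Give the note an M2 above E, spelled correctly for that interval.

A second above E lands on the letter F.
A major second spans 2 semitones, so E moves to pitch class 6. On the letter F that is F#.

F#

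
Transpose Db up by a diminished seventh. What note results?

Cbb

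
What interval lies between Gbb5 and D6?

Counting letters G–A–B–C–D gives a fifth.
Gbb→D = 9 semitones, 2 wider than the perfect fifth (7), so doubly augmented.

doubly augmented fifth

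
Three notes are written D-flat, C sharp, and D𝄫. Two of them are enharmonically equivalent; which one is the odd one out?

Dbb

In 12-tone equal temperament, enharmonic equivalents share a pitch class. Db is pitch class 1; C# is pitch class 1; Dbb is pitch class 0.
Db and C# share pitch class 1, while Dbb is pitch class 0.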